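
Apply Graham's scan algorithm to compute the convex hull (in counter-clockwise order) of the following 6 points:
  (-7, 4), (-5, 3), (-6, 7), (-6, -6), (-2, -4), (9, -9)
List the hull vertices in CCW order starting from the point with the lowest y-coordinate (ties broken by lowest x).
Hull (CCW) = [(9, -9), (-6, 7), (-7, 4), (-6, -6)]

Graham scan procedure:
  1. Find the pivot p₀ = point with lowest y (tie → lowest x): (9, -9).
  2. Sort the remaining points by polar angle around p₀.
  3. Walk through sorted points, maintaining a stack; pop the top while the last three entries make a non-left turn (cross product ≤ 0).
  4. Final stack is the convex hull in CCW order: (9, -9), (-6, 7), (-7, 4), (-6, -6).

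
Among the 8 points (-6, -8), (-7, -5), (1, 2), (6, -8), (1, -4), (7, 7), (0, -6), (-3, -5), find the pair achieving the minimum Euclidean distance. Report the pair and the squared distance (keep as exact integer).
Pair = ((1, -4), (0, -6)); squared distance = 5

Compute all C(8, 2) = 28 pairwise squared distances (x_i − x_j)² + (y_i − y_j)². The minimum is 5, attained by the pair ((1, -4), (0, -6)).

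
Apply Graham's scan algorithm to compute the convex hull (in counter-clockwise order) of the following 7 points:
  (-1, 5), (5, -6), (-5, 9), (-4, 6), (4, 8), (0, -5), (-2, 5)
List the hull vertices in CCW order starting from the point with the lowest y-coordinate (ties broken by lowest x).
Hull (CCW) = [(5, -6), (4, 8), (-5, 9), (-4, 6), (0, -5)]

Graham scan procedure:
  1. Find the pivot p₀ = point with lowest y (tie → lowest x): (5, -6).
  2. Sort the remaining points by polar angle around p₀.
  3. Walk through sorted points, maintaining a stack; pop the top while the last three entries make a non-left turn (cross product ≤ 0).
  4. Final stack is the convex hull in CCW order: (5, -6), (4, 8), (-5, 9), (-4, 6), (0, -5).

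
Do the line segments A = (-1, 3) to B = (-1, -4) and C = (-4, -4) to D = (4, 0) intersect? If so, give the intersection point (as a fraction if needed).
Yes; intersection at (-1, -5/2) (t = 11/14 on AB, s = 3/8 on CD)

Parametrize AB as A + t(B − A) = (-1 + 0 t, 3 + -7 t) and CD as C + s(D − C) = (-4 + 8 s, -4 + 4 s). Solve the linear system for (t, s). Determinant = -56 ≠ 0, so a unique intersection of the containing lines exists. Solution: t = 11/14, s = 3/8 — both in [0, 1], so the segments cross. Intersection point: (-1, -5/2).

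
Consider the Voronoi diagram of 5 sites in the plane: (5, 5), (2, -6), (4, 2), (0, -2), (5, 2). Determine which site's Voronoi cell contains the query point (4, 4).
Nearest site = (5, 5)

The Voronoi cell of site s contains exactly those query points closer to s than to any other site. Compute squared distances from q = (4, 4) to each site:
  (5 − 4)² + (5 − 4)² = 2
  (4 − 4)² + (2 − 4)² = 4
  (5 − 4)² + (2 − 4)² = 5
  (0 − 4)² + (-2 − 4)² = 52
  (2 − 4)² + (-6 − 4)² = 104
Minimum is attained by (5, 5), so q lies in its Voronoi cell.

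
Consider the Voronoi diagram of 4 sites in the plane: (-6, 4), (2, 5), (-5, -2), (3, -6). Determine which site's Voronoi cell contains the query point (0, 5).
Nearest site = (2, 5)

The Voronoi cell of site s contains exactly those query points closer to s than to any other site. Compute squared distances from q = (0, 5) to each site:
  (2 − 0)² + (5 − 5)² = 4
  (-6 − 0)² + (4 − 5)² = 37
  (-5 − 0)² + (-2 − 5)² = 74
  (3 − 0)² + (-6 − 5)² = 130
Minimum is attained by (2, 5), so q lies in its Voronoi cell.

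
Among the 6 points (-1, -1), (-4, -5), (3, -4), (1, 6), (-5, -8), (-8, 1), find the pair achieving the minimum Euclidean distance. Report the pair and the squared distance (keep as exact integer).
Pair = ((-4, -5), (-5, -8)); squared distance = 10

Compute all C(6, 2) = 15 pairwise squared distances (x_i − x_j)² + (y_i − y_j)². The minimum is 10, attained by the pair ((-4, -5), (-5, -8)).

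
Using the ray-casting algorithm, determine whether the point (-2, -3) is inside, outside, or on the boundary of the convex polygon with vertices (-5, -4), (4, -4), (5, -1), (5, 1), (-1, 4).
The point (-2, -3) lies strictly inside the polygon

Cast a horizontal ray to the right from the query point and count how many polygon edges it crosses (each edge strictly once or zero times, handled with the usual half-open convention). 
Parity of crossings → odd ⇒ inside.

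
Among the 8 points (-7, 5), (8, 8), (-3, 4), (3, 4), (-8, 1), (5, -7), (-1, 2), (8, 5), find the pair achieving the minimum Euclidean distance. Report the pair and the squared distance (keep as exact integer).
Pair = ((-3, 4), (-1, 2)); squared distance = 8

Compute all C(8, 2) = 28 pairwise squared distances (x_i − x_j)² + (y_i − y_j)². The minimum is 8, attained by the pair ((-3, 4), (-1, 2)).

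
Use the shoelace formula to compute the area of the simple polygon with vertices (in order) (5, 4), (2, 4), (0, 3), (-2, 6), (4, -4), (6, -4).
Area = 30

Shoelace formula: Area = (1/2) |Σ_i (x_i · y_{i+1} − x_{i+1} · y_i)| (indices mod n). Compute each cross term:
  (5)(4) − (2)(4) = 12
  (2)(3) − (0)(4) = 6
  (0)(6) − (-2)(3) = 6
  (-2)(-4) − (4)(6) = -16
  (4)(-4) − (6)(-4) = 8
  (6)(4) − (5)(-4) = 44
Sum = 60, so (signed) Area = 60/2 = 30, |Area| = 30.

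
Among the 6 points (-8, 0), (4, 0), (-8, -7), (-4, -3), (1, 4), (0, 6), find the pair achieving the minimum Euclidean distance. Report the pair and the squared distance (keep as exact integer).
Pair = ((1, 4), (0, 6)); squared distance = 5

Compute all C(6, 2) = 15 pairwise squared distances (x_i − x_j)² + (y_i − y_j)². The minimum is 5, attained by the pair ((1, 4), (0, 6)).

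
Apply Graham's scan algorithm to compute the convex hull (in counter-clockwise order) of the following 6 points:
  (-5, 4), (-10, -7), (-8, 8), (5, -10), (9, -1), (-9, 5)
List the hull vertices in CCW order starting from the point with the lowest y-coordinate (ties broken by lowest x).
Hull (CCW) = [(5, -10), (9, -1), (-8, 8), (-9, 5), (-10, -7)]

Graham scan procedure:
  1. Find the pivot p₀ = point with lowest y (tie → lowest x): (5, -10).
  2. Sort the remaining points by polar angle around p₀.
  3. Walk through sorted points, maintaining a stack; pop the top while the last three entries make a non-left turn (cross product ≤ 0).
  4. Final stack is the convex hull in CCW order: (5, -10), (9, -1), (-8, 8), (-9, 5), (-10, -7).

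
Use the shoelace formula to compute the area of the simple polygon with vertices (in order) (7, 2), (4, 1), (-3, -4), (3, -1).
Area = 7

Shoelace formula: Area = (1/2) |Σ_i (x_i · y_{i+1} − x_{i+1} · y_i)| (indices mod n). Compute each cross term:
  (7)(1) − (4)(2) = -1
  (4)(-4) − (-3)(1) = -13
  (-3)(-1) − (3)(-4) = 15
  (3)(2) − (7)(-1) = 13
Sum = 14, so (signed) Area = 14/2 = 7, |Area| = 7.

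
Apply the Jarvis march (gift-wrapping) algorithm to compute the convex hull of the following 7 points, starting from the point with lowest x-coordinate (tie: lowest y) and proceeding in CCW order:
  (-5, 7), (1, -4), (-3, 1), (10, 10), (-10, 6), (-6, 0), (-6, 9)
Hull (CCW) = [(-10, 6), (-6, 0), (1, -4), (10, 10), (-6, 9)]

Jarvis march: at each step, from the current hull vertex p, select the next vertex q as the point such that every other point lies strictly to the left of (or on) the directed line p → q. (Equivalently: for every other point r, the cross product (q − p) × (r − p) ≥ 0.)
Starting point (lowest x, tie lowest y): (-10, 6). Wrap until returning to start. Resulting hull: (-10, 6), (-6, 0), (1, -4), (10, 10), (-6, 9).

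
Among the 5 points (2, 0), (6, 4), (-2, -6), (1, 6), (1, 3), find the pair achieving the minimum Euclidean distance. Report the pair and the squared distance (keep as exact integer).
Pair = ((1, 6), (1, 3)); squared distance = 9

Compute all C(5, 2) = 10 pairwise squared distances (x_i − x_j)² + (y_i − y_j)². The minimum is 9, attained by the pair ((1, 6), (1, 3)).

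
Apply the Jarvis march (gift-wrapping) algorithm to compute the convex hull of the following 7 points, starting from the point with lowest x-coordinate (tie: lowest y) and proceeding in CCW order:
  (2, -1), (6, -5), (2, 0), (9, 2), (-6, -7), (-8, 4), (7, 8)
Hull (CCW) = [(-8, 4), (-6, -7), (6, -5), (9, 2), (7, 8)]

Jarvis march: at each step, from the current hull vertex p, select the next vertex q as the point such that every other point lies strictly to the left of (or on) the directed line p → q. (Equivalently: for every other point r, the cross product (q − p) × (r − p) ≥ 0.)
Starting point (lowest x, tie lowest y): (-8, 4). Wrap until returning to start. Resulting hull: (-8, 4), (-6, -7), (6, -5), (9, 2), (7, 8).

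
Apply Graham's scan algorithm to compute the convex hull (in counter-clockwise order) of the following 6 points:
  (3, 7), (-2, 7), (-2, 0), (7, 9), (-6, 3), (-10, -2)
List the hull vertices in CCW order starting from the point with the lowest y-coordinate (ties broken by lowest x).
Hull (CCW) = [(-10, -2), (-2, 0), (7, 9), (-2, 7), (-6, 3)]

Graham scan procedure:
  1. Find the pivot p₀ = point with lowest y (tie → lowest x): (-10, -2).
  2. Sort the remaining points by polar angle around p₀.
  3. Walk through sorted points, maintaining a stack; pop the top while the last three entries make a non-left turn (cross product ≤ 0).
  4. Final stack is the convex hull in CCW order: (-10, -2), (-2, 0), (7, 9), (-2, 7), (-6, 3).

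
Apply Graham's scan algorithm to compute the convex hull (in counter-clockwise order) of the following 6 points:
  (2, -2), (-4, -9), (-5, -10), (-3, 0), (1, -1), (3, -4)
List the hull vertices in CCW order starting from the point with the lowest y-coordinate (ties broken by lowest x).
Hull (CCW) = [(-5, -10), (3, -4), (2, -2), (1, -1), (-3, 0)]

Graham scan procedure:
  1. Find the pivot p₀ = point with lowest y (tie → lowest x): (-5, -10).
  2. Sort the remaining points by polar angle around p₀.
  3. Walk through sorted points, maintaining a stack; pop the top while the last three entries make a non-left turn (cross product ≤ 0).
  4. Final stack is the convex hull in CCW order: (-5, -10), (3, -4), (2, -2), (1, -1), (-3, 0).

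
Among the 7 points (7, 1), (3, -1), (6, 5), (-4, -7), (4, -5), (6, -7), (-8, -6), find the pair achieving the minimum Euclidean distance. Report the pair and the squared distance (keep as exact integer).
Pair = ((4, -5), (6, -7)); squared distance = 8

Compute all C(7, 2) = 21 pairwise squared distances (x_i − x_j)² + (y_i − y_j)². The minimum is 8, attained by the pair ((4, -5), (6, -7)).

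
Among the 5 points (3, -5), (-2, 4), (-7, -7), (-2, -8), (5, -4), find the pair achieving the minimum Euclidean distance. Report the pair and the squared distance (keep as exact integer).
Pair = ((3, -5), (5, -4)); squared distance = 5

Compute all C(5, 2) = 10 pairwise squared distances (x_i − x_j)² + (y_i − y_j)². The minimum is 5, attained by the pair ((3, -5), (5, -4)).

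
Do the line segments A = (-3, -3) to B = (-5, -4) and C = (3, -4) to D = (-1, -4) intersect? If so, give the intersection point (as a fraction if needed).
No (intersection of containing lines falls outside at least one segment)

Parametrize and solve: t = 1, s = 2. At least one of these is outside [0, 1], so the segments do not intersect.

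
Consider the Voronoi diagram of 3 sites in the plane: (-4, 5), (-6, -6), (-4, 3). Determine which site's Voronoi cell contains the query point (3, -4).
Nearest site = (-6, -6)

The Voronoi cell of site s contains exactly those query points closer to s than to any other site. Compute squared distances from q = (3, -4) to each site:
  (-6 − 3)² + (-6 − -4)² = 85
  (-4 − 3)² + (3 − -4)² = 98
  (-4 − 3)² + (5 − -4)² = 130
Minimum is attained by (-6, -6), so q lies in its Voronoi cell.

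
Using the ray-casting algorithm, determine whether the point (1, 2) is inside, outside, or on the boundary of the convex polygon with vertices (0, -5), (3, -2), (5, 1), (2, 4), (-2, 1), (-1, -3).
The point (1, 2) lies strictly inside the polygon

Cast a horizontal ray to the right from the query point and count how many polygon edges it crosses (each edge strictly once or zero times, handled with the usual half-open convention). 
Parity of crossings → odd ⇒ inside.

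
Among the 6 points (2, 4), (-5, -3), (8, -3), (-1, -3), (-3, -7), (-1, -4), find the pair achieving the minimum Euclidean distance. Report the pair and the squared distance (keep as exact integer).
Pair = ((-1, -3), (-1, -4)); squared distance = 1

Compute all C(6, 2) = 15 pairwise squared distances (x_i − x_j)² + (y_i − y_j)². The minimum is 1, attained by the pair ((-1, -3), (-1, -4)).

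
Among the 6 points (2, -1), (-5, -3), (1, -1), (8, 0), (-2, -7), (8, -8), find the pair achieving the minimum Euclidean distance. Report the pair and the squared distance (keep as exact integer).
Pair = ((2, -1), (1, -1)); squared distance = 1

Compute all C(6, 2) = 15 pairwise squared distances (x_i − x_j)² + (y_i − y_j)². The minimum is 1, attained by the pair ((2, -1), (1, -1)).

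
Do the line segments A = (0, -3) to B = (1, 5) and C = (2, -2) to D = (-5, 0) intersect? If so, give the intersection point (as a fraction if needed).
Yes; intersection at (11/58, -43/29) (t = 11/58 on AB, s = 15/58 on CD)

Parametrize AB as A + t(B − A) = (0 + 1 t, -3 + 8 t) and CD as C + s(D − C) = (2 + -7 s, -2 + 2 s). Solve the linear system for (t, s). Determinant = -58 ≠ 0, so a unique intersection of the containing lines exists. Solution: t = 11/58, s = 15/58 — both in [0, 1], so the segments cross. Intersection point: (11/58, -43/29).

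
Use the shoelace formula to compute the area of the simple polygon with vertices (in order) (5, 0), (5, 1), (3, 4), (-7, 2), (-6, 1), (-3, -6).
Area = 65

Shoelace formula: Area = (1/2) |Σ_i (x_i · y_{i+1} − x_{i+1} · y_i)| (indices mod n). Compute each cross term:
  (5)(1) − (5)(0) = 5
  (5)(4) − (3)(1) = 17
  (3)(2) − (-7)(4) = 34
  (-7)(1) − (-6)(2) = 5
  (-6)(-6) − (-3)(1) = 39
  (-3)(0) − (5)(-6) = 30
Sum = 130, so (signed) Area = 130/2 = 65, |Area| = 65.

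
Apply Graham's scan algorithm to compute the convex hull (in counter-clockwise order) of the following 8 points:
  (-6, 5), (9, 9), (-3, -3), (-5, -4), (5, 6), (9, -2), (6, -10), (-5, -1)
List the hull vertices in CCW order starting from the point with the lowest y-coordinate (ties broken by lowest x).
Hull (CCW) = [(6, -10), (9, -2), (9, 9), (-6, 5), (-5, -4)]

Graham scan procedure:
  1. Find the pivot p₀ = point with lowest y (tie → lowest x): (6, -10).
  2. Sort the remaining points by polar angle around p₀.
  3. Walk through sorted points, maintaining a stack; pop the top while the last three entries make a non-left turn (cross product ≤ 0).
  4. Final stack is the convex hull in CCW order: (6, -10), (9, -2), (9, 9), (-6, 5), (-5, -4).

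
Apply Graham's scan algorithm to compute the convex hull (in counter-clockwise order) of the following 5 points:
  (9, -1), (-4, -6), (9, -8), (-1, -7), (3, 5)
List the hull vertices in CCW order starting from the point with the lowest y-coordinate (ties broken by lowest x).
Hull (CCW) = [(9, -8), (9, -1), (3, 5), (-4, -6), (-1, -7)]

Graham scan procedure:
  1. Find the pivot p₀ = point with lowest y (tie → lowest x): (9, -8).
  2. Sort the remaining points by polar angle around p₀.
  3. Walk through sorted points, maintaining a stack; pop the top while the last three entries make a non-left turn (cross product ≤ 0).
  4. Final stack is the convex hull in CCW order: (9, -8), (9, -1), (3, 5), (-4, -6), (-1, -7).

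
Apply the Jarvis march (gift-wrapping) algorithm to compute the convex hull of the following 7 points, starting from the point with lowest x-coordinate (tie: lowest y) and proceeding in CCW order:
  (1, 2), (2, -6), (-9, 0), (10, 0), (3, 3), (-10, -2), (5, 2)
Hull (CCW) = [(-10, -2), (2, -6), (10, 0), (3, 3), (-9, 0)]

Jarvis march: at each step, from the current hull vertex p, select the next vertex q as the point such that every other point lies strictly to the left of (or on) the directed line p → q. (Equivalently: for every other point r, the cross product (q − p) × (r − p) ≥ 0.)
Starting point (lowest x, tie lowest y): (-10, -2). Wrap until returning to start. Resulting hull: (-10, -2), (2, -6), (10, 0), (3, 3), (-9, 0).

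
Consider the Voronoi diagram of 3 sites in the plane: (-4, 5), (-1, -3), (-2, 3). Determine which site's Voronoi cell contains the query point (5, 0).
Nearest site = (-1, -3)

The Voronoi cell of site s contains exactly those query points closer to s than to any other site. Compute squared distances from q = (5, 0) to each site:
  (-1 − 5)² + (-3 − 0)² = 45
  (-2 − 5)² + (3 − 0)² = 58
  (-4 − 5)² + (5 − 0)² = 106
Minimum is attained by (-1, -3), so q lies in its Voronoi cell.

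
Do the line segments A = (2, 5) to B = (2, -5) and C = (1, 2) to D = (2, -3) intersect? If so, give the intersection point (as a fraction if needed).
Yes; intersection at (2, -3) (t = 4/5 on AB, s = 1 on CD)

Parametrize AB as A + t(B − A) = (2 + 0 t, 5 + -10 t) and CD as C + s(D − C) = (1 + 1 s, 2 + -5 s). Solve the linear system for (t, s). Determinant = -10 ≠ 0, so a unique intersection of the containing lines exists. Solution: t = 4/5, s = 1 — both in [0, 1], so the segments cross. Intersection point: (2, -3).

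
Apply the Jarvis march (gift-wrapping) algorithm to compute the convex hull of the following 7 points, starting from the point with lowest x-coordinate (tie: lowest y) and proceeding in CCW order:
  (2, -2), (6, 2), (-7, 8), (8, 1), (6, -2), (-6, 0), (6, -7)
Hull (CCW) = [(-7, 8), (-6, 0), (6, -7), (8, 1), (6, 2)]

Jarvis march: at each step, from the current hull vertex p, select the next vertex q as the point such that every other point lies strictly to the left of (or on) the directed line p → q. (Equivalently: for every other point r, the cross product (q − p) × (r − p) ≥ 0.)
Starting point (lowest x, tie lowest y): (-7, 8). Wrap until returning to start. Resulting hull: (-7, 8), (-6, 0), (6, -7), (8, 1), (6, 2).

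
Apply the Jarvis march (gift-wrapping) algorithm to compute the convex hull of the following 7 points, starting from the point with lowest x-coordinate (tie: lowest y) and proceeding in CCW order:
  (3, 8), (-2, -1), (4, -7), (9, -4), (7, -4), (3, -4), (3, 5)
Hull (CCW) = [(-2, -1), (4, -7), (9, -4), (3, 8)]

Jarvis march: at each step, from the current hull vertex p, select the next vertex q as the point such that every other point lies strictly to the left of (or on) the directed line p → q. (Equivalently: for every other point r, the cross product (q − p) × (r − p) ≥ 0.)
Starting point (lowest x, tie lowest y): (-2, -1). Wrap until returning to start. Resulting hull: (-2, -1), (4, -7), (9, -4), (3, 8).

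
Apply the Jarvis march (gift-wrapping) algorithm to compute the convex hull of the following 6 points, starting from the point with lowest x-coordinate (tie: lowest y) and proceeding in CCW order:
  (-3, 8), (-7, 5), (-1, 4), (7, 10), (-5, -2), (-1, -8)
Hull (CCW) = [(-7, 5), (-5, -2), (-1, -8), (7, 10), (-3, 8)]

Jarvis march: at each step, from the current hull vertex p, select the next vertex q as the point such that every other point lies strictly to the left of (or on) the directed line p → q. (Equivalently: for every other point r, the cross product (q − p) × (r − p) ≥ 0.)
Starting point (lowest x, tie lowest y): (-7, 5). Wrap until returning to start. Resulting hull: (-7, 5), (-5, -2), (-1, -8), (7, 10), (-3, 8).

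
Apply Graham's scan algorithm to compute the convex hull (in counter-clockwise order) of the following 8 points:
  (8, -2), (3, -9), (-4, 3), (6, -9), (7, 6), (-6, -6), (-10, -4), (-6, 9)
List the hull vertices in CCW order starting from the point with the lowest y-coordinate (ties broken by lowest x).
Hull (CCW) = [(3, -9), (6, -9), (8, -2), (7, 6), (-6, 9), (-10, -4), (-6, -6)]

Graham scan procedure:
  1. Find the pivot p₀ = point with lowest y (tie → lowest x): (3, -9).
  2. Sort the remaining points by polar angle around p₀.
  3. Walk through sorted points, maintaining a stack; pop the top while the last three entries make a non-left turn (cross product ≤ 0).
  4. Final stack is the convex hull in CCW order: (3, -9), (6, -9), (8, -2), (7, 6), (-6, 9), (-10, -4), (-6, -6).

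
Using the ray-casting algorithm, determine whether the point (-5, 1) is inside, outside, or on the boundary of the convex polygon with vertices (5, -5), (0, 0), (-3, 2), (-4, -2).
The point (-5, 1) lies strictly outside the polygon

Cast a horizontal ray to the right from the query point and count how many polygon edges it crosses (each edge strictly once or zero times, handled with the usual half-open convention). 
Parity of crossings → even ⇒ outside.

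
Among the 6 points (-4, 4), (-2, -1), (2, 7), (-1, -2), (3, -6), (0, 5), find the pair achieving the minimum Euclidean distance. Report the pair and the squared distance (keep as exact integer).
Pair = ((-2, -1), (-1, -2)); squared distance = 2

Compute all C(6, 2) = 15 pairwise squared distances (x_i − x_j)² + (y_i − y_j)². The minimum is 2, attained by the pair ((-2, -1), (-1, -2)).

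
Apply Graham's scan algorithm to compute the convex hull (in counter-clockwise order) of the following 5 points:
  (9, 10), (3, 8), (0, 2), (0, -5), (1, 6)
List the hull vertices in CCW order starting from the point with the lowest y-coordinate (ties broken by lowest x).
Hull (CCW) = [(0, -5), (9, 10), (3, 8), (1, 6), (0, 2)]

Graham scan procedure:
  1. Find the pivot p₀ = point with lowest y (tie → lowest x): (0, -5).
  2. Sort the remaining points by polar angle around p₀.
  3. Walk through sorted points, maintaining a stack; pop the top while the last three entries make a non-left turn (cross product ≤ 0).
  4. Final stack is the convex hull in CCW order: (0, -5), (9, 10), (3, 8), (1, 6), (0, 2).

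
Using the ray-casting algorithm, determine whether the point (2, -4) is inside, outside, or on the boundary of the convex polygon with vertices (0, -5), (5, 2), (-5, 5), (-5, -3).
The point (2, -4) lies strictly outside the polygon

Cast a horizontal ray to the right from the query point and count how many polygon edges it crosses (each edge strictly once or zero times, handled with the usual half-open convention). 
Parity of crossings → even ⇒ outside.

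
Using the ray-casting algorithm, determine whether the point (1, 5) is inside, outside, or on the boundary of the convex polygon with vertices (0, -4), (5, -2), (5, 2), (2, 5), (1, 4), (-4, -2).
The point (1, 5) lies strictly outside the polygon

Cast a horizontal ray to the right from the query point and count how many polygon edges it crosses (each edge strictly once or zero times, handled with the usual half-open convention). 
Parity of crossings → even ⇒ outside.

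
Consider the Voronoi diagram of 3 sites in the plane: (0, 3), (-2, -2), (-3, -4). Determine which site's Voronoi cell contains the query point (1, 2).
Nearest site = (0, 3)

The Voronoi cell of site s contains exactly those query points closer to s than to any other site. Compute squared distances from q = (1, 2) to each site:
  (0 − 1)² + (3 − 2)² = 2
  (-2 − 1)² + (-2 − 2)² = 25
  (-3 − 1)² + (-4 − 2)² = 52
Minimum is attained by (0, 3), so q lies in its Voronoi cell.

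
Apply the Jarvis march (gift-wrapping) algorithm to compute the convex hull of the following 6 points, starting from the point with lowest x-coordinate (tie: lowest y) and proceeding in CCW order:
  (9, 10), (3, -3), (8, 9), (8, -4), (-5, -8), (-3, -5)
Hull (CCW) = [(-5, -8), (8, -4), (9, 10), (8, 9), (-3, -5)]

Jarvis march: at each step, from the current hull vertex p, select the next vertex q as the point such that every other point lies strictly to the left of (or on) the directed line p → q. (Equivalently: for every other point r, the cross product (q − p) × (r − p) ≥ 0.)
Starting point (lowest x, tie lowest y): (-5, -8). Wrap until returning to start. Resulting hull: (-5, -8), (8, -4), (9, 10), (8, 9), (-3, -5).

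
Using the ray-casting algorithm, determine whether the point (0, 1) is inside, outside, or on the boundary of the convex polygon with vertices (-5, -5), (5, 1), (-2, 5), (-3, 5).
The point (0, 1) lies strictly inside the polygon

Cast a horizontal ray to the right from the query point and count how many polygon edges it crosses (each edge strictly once or zero times, handled with the usual half-open convention). 
Parity of crossings → odd ⇒ inside.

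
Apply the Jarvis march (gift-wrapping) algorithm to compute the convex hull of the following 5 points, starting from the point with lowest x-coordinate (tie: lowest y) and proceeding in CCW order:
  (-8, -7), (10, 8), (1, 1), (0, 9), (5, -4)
Hull (CCW) = [(-8, -7), (5, -4), (10, 8), (0, 9)]

Jarvis march: at each step, from the current hull vertex p, select the next vertex q as the point such that every other point lies strictly to the left of (or on) the directed line p → q. (Equivalently: for every other point r, the cross product (q − p) × (r − p) ≥ 0.)
Starting point (lowest x, tie lowest y): (-8, -7). Wrap until returning to start. Resulting hull: (-8, -7), (5, -4), (10, 8), (0, 9).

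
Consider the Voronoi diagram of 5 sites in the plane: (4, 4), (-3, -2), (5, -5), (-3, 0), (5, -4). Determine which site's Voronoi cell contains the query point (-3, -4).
Nearest site = (-3, -2)

The Voronoi cell of site s contains exactly those query points closer to s than to any other site. Compute squared distances from q = (-3, -4) to each site:
  (-3 − -3)² + (-2 − -4)² = 4
  (-3 − -3)² + (0 − -4)² = 16
  (5 − -3)² + (-4 − -4)² = 64
  (5 − -3)² + (-5 − -4)² = 65
  (4 − -3)² + (4 − -4)² = 113
Minimum is attained by (-3, -2), so q lies in its Voronoi cell.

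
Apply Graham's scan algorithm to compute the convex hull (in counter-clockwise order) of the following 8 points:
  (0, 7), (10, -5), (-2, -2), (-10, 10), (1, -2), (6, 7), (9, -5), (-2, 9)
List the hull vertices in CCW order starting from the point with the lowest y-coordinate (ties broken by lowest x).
Hull (CCW) = [(9, -5), (10, -5), (6, 7), (-2, 9), (-10, 10), (-2, -2)]

Graham scan procedure:
  1. Find the pivot p₀ = point with lowest y (tie → lowest x): (9, -5).
  2. Sort the remaining points by polar angle around p₀.
  3. Walk through sorted points, maintaining a stack; pop the top while the last three entries make a non-left turn (cross product ≤ 0).
  4. Final stack is the convex hull in CCW order: (9, -5), (10, -5), (6, 7), (-2, 9), (-10, 10), (-2, -2).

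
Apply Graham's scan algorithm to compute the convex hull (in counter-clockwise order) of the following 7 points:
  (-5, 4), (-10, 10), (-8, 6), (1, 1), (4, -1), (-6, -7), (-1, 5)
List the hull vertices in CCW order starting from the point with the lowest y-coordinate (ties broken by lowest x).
Hull (CCW) = [(-6, -7), (4, -1), (-1, 5), (-10, 10)]

Graham scan procedure:
  1. Find the pivot p₀ = point with lowest y (tie → lowest x): (-6, -7).
  2. Sort the remaining points by polar angle around p₀.
  3. Walk through sorted points, maintaining a stack; pop the top while the last three entries make a non-left turn (cross product ≤ 0).
  4. Final stack is the convex hull in CCW order: (-6, -7), (4, -1), (-1, 5), (-10, 10).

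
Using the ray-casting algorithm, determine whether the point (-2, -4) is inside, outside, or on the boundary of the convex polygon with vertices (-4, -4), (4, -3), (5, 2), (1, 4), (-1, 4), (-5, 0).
The point (-2, -4) lies strictly outside the polygon

Cast a horizontal ray to the right from the query point and count how many polygon edges it crosses (each edge strictly once or zero times, handled with the usual half-open convention). 
Parity of crossings → even ⇒ outside.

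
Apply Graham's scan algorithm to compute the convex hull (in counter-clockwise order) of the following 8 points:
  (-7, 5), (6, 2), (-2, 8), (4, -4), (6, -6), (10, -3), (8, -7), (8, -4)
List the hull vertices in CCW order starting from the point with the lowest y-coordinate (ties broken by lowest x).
Hull (CCW) = [(8, -7), (10, -3), (6, 2), (-2, 8), (-7, 5), (6, -6)]

Graham scan procedure:
  1. Find the pivot p₀ = point with lowest y (tie → lowest x): (8, -7).
  2. Sort the remaining points by polar angle around p₀.
  3. Walk through sorted points, maintaining a stack; pop the top while the last three entries make a non-left turn (cross product ≤ 0).
  4. Final stack is the convex hull in CCW order: (8, -7), (10, -3), (6, 2), (-2, 8), (-7, 5), (6, -6).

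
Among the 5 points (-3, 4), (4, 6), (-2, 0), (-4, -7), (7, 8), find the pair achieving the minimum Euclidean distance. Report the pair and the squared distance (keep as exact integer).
Pair = ((4, 6), (7, 8)); squared distance = 13

Compute all C(5, 2) = 10 pairwise squared distances (x_i − x_j)² + (y_i − y_j)². The minimum is 13, attained by the pair ((4, 6), (7, 8)).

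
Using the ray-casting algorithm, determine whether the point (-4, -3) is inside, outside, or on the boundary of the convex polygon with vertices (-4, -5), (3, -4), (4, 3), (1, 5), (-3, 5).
The point (-4, -3) lies strictly outside the polygon

Cast a horizontal ray to the right from the query point and count how many polygon edges it crosses (each edge strictly once or zero times, handled with the usual half-open convention). 
Parity of crossings → even ⇒ outside.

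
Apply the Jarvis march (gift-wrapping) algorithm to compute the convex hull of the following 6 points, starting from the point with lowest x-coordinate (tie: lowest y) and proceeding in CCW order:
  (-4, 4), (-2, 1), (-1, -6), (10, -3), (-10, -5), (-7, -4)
Hull (CCW) = [(-10, -5), (-1, -6), (10, -3), (-4, 4)]

Jarvis march: at each step, from the current hull vertex p, select the next vertex q as the point such that every other point lies strictly to the left of (or on) the directed line p → q. (Equivalently: for every other point r, the cross product (q − p) × (r − p) ≥ 0.)
Starting point (lowest x, tie lowest y): (-10, -5). Wrap until returning to start. Resulting hull: (-10, -5), (-1, -6), (10, -3), (-4, 4).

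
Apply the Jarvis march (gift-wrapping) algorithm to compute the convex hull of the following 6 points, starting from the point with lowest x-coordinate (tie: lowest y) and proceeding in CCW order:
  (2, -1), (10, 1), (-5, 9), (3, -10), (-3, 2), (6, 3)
Hull (CCW) = [(-5, 9), (-3, 2), (3, -10), (10, 1)]

Jarvis march: at each step, from the current hull vertex p, select the next vertex q as the point such that every other point lies strictly to the left of (or on) the directed line p → q. (Equivalently: for every other point r, the cross product (q − p) × (r − p) ≥ 0.)
Starting point (lowest x, tie lowest y): (-5, 9). Wrap until returning to start. Resulting hull: (-5, 9), (-3, 2), (3, -10), (10, 1).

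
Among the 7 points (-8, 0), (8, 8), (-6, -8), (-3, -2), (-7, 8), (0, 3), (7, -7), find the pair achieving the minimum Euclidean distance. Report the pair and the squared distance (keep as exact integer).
Pair = ((-8, 0), (-3, -2)); squared distance = 29

Compute all C(7, 2) = 21 pairwise squared distances (x_i − x_j)² + (y_i − y_j)². The minimum is 29, attained by the pair ((-8, 0), (-3, -2)).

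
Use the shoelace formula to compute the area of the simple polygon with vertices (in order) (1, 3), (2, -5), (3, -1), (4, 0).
Area = 9

Shoelace formula: Area = (1/2) |Σ_i (x_i · y_{i+1} − x_{i+1} · y_i)| (indices mod n). Compute each cross term:
  (1)(-5) − (2)(3) = -11
  (2)(-1) − (3)(-5) = 13
  (3)(0) − (4)(-1) = 4
  (4)(3) − (1)(0) = 12
Sum = 18, so (signed) Area = 18/2 = 9, |Area| = 9.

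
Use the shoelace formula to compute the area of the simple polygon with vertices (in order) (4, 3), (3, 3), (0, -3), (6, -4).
Area = 23

Shoelace formula: Area = (1/2) |Σ_i (x_i · y_{i+1} − x_{i+1} · y_i)| (indices mod n). Compute each cross term:
  (4)(3) − (3)(3) = 3
  (3)(-3) − (0)(3) = -9
  (0)(-4) − (6)(-3) = 18
  (6)(3) − (4)(-4) = 34
Sum = 46, so (signed) Area = 46/2 = 23, |Area| = 23.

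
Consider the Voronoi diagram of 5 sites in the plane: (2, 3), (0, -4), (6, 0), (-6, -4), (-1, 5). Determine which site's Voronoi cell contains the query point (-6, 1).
Nearest site = (-6, -4)

The Voronoi cell of site s contains exactly those query points closer to s than to any other site. Compute squared distances from q = (-6, 1) to each site:
  (-6 − -6)² + (-4 − 1)² = 25
  (-1 − -6)² + (5 − 1)² = 41
  (0 − -6)² + (-4 − 1)² = 61
  (2 − -6)² + (3 − 1)² = 68
  (6 − -6)² + (0 − 1)² = 145
Minimum is attained by (-6, -4), so q lies in its Voronoi cell.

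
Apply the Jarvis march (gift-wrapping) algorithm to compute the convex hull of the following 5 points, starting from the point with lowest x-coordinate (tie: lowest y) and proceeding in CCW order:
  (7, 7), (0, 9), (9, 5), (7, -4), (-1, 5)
Hull (CCW) = [(-1, 5), (7, -4), (9, 5), (7, 7), (0, 9)]

Jarvis march: at each step, from the current hull vertex p, select the next vertex q as the point such that every other point lies strictly to the left of (or on) the directed line p → q. (Equivalently: for every other point r, the cross product (q − p) × (r − p) ≥ 0.)
Starting point (lowest x, tie lowest y): (-1, 5). Wrap until returning to start. Resulting hull: (-1, 5), (7, -4), (9, 5), (7, 7), (0, 9).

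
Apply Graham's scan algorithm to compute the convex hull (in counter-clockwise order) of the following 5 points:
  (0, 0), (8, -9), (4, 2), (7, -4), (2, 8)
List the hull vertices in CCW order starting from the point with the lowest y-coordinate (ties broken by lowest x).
Hull (CCW) = [(8, -9), (7, -4), (2, 8), (0, 0)]

Graham scan procedure:
  1. Find the pivot p₀ = point with lowest y (tie → lowest x): (8, -9).
  2. Sort the remaining points by polar angle around p₀.
  3. Walk through sorted points, maintaining a stack; pop the top while the last three entries make a non-left turn (cross product ≤ 0).
  4. Final stack is the convex hull in CCW order: (8, -9), (7, -4), (2, 8), (0, 0).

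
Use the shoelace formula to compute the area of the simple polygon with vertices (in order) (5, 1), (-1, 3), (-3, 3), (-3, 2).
Area = 6

Shoelace formula: Area = (1/2) |Σ_i (x_i · y_{i+1} − x_{i+1} · y_i)| (indices mod n). Compute each cross term:
  (5)(3) − (-1)(1) = 16
  (-1)(3) − (-3)(3) = 6
  (-3)(2) − (-3)(3) = 3
  (-3)(1) − (5)(2) = -13
Sum = 12, so (signed) Area = 12/2 = 6, |Area| = 6.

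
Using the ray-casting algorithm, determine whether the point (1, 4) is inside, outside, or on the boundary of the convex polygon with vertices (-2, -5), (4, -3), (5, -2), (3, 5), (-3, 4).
The point (1, 4) lies strictly inside the polygon

Cast a horizontal ray to the right from the query point and count how many polygon edges it crosses (each edge strictly once or zero times, handled with the usual half-open convention). 
Parity of crossings → odd ⇒ inside.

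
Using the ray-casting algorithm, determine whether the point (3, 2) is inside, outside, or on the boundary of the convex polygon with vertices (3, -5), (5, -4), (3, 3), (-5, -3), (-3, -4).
The point (3, 2) lies strictly inside the polygon

Cast a horizontal ray to the right from the query point and count how many polygon edges it crosses (each edge strictly once or zero times, handled with the usual half-open convention). 
Parity of crossings → odd ⇒ inside.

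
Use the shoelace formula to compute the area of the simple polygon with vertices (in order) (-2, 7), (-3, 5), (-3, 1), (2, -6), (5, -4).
Area = 44

Shoelace formula: Area = (1/2) |Σ_i (x_i · y_{i+1} − x_{i+1} · y_i)| (indices mod n). Compute each cross term:
  (-2)(5) − (-3)(7) = 11
  (-3)(1) − (-3)(5) = 12
  (-3)(-6) − (2)(1) = 16
  (2)(-4) − (5)(-6) = 22
  (5)(7) − (-2)(-4) = 27
Sum = 88, so (signed) Area = 88/2 = 44, |Area| = 44.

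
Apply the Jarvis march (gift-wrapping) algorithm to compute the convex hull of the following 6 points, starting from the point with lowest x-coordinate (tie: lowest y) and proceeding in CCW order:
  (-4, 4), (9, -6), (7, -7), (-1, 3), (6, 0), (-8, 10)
Hull (CCW) = [(-8, 10), (-4, 4), (7, -7), (9, -6), (6, 0)]

Jarvis march: at each step, from the current hull vertex p, select the next vertex q as the point such that every other point lies strictly to the left of (or on) the directed line p → q. (Equivalently: for every other point r, the cross product (q − p) × (r − p) ≥ 0.)
Starting point (lowest x, tie lowest y): (-8, 10). Wrap until returning to start. Resulting hull: (-8, 10), (-4, 4), (7, -7), (9, -6), (6, 0).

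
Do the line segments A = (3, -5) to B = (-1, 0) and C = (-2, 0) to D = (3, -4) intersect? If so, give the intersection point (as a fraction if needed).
Yes; intersection at (7/9, -20/9) (t = 5/9 on AB, s = 5/9 on CD)

Parametrize AB as A + t(B − A) = (3 + -4 t, -5 + 5 t) and CD as C + s(D − C) = (-2 + 5 s, 0 + -4 s). Solve the linear system for (t, s). Determinant = 9 ≠ 0, so a unique intersection of the containing lines exists. Solution: t = 5/9, s = 5/9 — both in [0, 1], so the segments cross. Intersection point: (7/9, -20/9).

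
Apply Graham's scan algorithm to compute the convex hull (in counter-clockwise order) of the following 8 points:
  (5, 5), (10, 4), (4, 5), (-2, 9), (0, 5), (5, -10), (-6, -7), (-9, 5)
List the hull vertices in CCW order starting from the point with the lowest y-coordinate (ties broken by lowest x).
Hull (CCW) = [(5, -10), (10, 4), (-2, 9), (-9, 5), (-6, -7)]

Graham scan procedure:
  1. Find the pivot p₀ = point with lowest y (tie → lowest x): (5, -10).
  2. Sort the remaining points by polar angle around p₀.
  3. Walk through sorted points, maintaining a stack; pop the top while the last three entries make a non-left turn (cross product ≤ 0).
  4. Final stack is the convex hull in CCW order: (5, -10), (10, 4), (-2, 9), (-9, 5), (-6, -7).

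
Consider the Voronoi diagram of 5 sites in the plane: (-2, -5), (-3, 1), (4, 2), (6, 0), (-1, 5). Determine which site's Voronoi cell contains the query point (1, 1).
Nearest site = (4, 2)

The Voronoi cell of site s contains exactly those query points closer to s than to any other site. Compute squared distances from q = (1, 1) to each site:
  (4 − 1)² + (2 − 1)² = 10
  (-3 − 1)² + (1 − 1)² = 16
  (-1 − 1)² + (5 − 1)² = 20
  (6 − 1)² + (0 − 1)² = 26
  (-2 − 1)² + (-5 − 1)² = 45
Minimum is attained by (4, 2), so q lies in its Voronoi cell.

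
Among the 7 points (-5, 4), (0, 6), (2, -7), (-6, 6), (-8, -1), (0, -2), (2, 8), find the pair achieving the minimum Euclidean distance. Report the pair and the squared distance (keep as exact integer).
Pair = ((-5, 4), (-6, 6)); squared distance = 5

Compute all C(7, 2) = 21 pairwise squared distances (x_i − x_j)² + (y_i − y_j)². The minimum is 5, attained by the pair ((-5, 4), (-6, 6)).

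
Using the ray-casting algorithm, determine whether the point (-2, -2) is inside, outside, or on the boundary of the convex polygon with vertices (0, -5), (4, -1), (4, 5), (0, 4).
The point (-2, -2) lies strictly outside the polygon

Cast a horizontal ray to the right from the query point and count how many polygon edges it crosses (each edge strictly once or zero times, handled with the usual half-open convention). 
Parity of crossings → even ⇒ outside.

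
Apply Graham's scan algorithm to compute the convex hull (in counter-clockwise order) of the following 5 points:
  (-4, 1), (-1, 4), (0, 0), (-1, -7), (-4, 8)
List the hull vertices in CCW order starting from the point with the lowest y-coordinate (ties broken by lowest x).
Hull (CCW) = [(-1, -7), (0, 0), (-1, 4), (-4, 8), (-4, 1)]

Graham scan procedure:
  1. Find the pivot p₀ = point with lowest y (tie → lowest x): (-1, -7).
  2. Sort the remaining points by polar angle around p₀.
  3. Walk through sorted points, maintaining a stack; pop the top while the last three entries make a non-left turn (cross product ≤ 0).
  4. Final stack is the convex hull in CCW order: (-1, -7), (0, 0), (-1, 4), (-4, 8), (-4, 1).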